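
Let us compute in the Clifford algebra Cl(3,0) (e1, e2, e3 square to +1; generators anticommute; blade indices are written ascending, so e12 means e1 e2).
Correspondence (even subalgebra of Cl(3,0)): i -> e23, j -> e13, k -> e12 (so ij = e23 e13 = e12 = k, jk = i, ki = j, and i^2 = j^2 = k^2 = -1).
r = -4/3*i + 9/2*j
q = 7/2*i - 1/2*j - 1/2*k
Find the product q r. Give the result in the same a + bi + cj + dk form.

In blades: q = -1/2*e12 - 1/2*e13 + 7/2*e23, r = 9/2*e13 - 4/3*e23.
Distribute q over r term by term (generator squares from the signature, products reordered to ascending indices): (-1/2*e12)*r = 2/3*e13 + 9/4*e23; (-1/2*e13)*r = 9/4 - 2/3*e12; (7/2*e23)*r = 14/3 + 63/4*e12.
Sum: 83/12 + 181/12*e12 + 2/3*e13 + 9/4*e23; translating back through the correspondence:
Answer: 83/12 + 9/4*i + 2/3*j + 181/12*k


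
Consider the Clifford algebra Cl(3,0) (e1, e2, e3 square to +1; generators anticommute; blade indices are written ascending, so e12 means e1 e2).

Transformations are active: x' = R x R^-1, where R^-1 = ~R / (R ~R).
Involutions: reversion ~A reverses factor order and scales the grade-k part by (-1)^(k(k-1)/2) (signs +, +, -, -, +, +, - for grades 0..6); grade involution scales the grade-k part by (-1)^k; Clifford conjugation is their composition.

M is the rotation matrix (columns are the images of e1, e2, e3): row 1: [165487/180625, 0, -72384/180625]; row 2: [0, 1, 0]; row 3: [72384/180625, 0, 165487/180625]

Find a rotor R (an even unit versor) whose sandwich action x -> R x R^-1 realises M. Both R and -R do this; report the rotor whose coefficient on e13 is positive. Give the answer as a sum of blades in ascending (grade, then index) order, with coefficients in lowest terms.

Method: write R = a + b12*e12 + b13*e13 + b23*e23 with a^2 + b12^2 + b13^2 + b23^2 = 1 (so R^-1 = ~R). Expanding the columns R e_j ~R gives tr M = 4a^2 - 1 and, from the antisymmetric part, M21 - M12 = -4a*b12, M13 - M31 = 4a*b13, M32 - M23 = -4a*b23.
Here tr M = 511599/180625, so a^2 = (1 + tr M)/4 = 173056/180625 and a = ±416/425. Taking a = 416/425: M21 - M12 = 0, M13 - M31 = -144768/180625, M32 - M23 = 0, giving b12 = 0, b13 = -87/425, b23 = 0, i.e. R = 416/425 - 87/425*e13.
Its e13 coefficient is negative, so report the other preimage -R.
Answer: -416/425 + 87/425*e13. Key observation: the double cover Spin(3) -> SO(3) sends R and -R to the same matrix (trace 511599/180625 here), so the stated sign of the e13 coefficient is what selects one sheet.


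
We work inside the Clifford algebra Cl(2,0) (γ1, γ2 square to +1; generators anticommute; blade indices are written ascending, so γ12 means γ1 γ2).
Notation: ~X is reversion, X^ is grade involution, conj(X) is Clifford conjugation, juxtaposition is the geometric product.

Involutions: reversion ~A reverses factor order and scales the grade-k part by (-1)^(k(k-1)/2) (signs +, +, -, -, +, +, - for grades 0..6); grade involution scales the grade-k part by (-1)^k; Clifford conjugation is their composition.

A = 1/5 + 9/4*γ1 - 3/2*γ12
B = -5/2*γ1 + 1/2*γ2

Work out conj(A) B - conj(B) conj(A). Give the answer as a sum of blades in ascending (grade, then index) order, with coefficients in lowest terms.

first term: 45/8 + 1/4*γ1 + 77/20*γ2 - 9/8*γ12
second term: -45/8 + 5/4*γ1 + 73/20*γ2 - 9/8*γ12
Answer: 45/4 - γ1 + 1/5*γ2


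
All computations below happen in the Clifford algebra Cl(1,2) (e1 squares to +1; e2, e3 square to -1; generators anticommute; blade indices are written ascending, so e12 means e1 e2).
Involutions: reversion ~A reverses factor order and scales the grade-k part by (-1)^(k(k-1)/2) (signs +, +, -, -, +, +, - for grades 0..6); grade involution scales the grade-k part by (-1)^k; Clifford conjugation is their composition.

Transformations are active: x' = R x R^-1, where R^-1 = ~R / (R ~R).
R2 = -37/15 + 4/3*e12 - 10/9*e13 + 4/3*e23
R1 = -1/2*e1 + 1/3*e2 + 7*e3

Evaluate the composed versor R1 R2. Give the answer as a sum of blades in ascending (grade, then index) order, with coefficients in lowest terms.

Distribute over the terms of R1 (each basis-blade product reordered to ascending indices, repeated generators contracted through their squares):
(-1/2*e1) R2 = 37/30*e1 - 2/3*e2 + 5/9*e3 - 2/3*e123
(1/3*e2) R2 = 4/9*e1 - 37/45*e2 - 4/9*e3 + 10/27*e123
(7*e3) R2 = -70/9*e1 + 28/3*e2 - 259/15*e3 + 28/3*e123
Summing the partial products and collecting blades:
Answer: -61/10*e1 + 353/45*e2 - 772/45*e3 + 244/27*e123


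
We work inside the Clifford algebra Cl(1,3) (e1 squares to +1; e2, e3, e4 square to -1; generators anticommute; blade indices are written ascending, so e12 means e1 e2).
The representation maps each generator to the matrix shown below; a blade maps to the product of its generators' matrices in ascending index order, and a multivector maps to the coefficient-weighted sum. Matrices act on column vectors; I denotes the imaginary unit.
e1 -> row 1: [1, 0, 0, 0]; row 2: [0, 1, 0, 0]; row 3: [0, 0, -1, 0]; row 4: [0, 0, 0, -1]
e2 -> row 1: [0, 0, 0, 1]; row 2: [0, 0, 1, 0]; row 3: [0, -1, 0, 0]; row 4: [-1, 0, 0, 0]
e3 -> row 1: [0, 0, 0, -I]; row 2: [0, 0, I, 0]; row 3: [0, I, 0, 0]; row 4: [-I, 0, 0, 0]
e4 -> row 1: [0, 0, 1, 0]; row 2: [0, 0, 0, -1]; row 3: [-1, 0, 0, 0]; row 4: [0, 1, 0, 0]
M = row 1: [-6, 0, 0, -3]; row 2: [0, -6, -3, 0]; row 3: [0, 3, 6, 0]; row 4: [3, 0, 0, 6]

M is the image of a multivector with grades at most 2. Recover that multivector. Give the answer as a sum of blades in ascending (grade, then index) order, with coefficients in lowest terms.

Method: the blade images are trace-orthogonal — tr(rho(e_A) rho(e_B)^-1) = 4 if A = B and 0 otherwise — and rho(e_A)^-1 = (e_A)^2 * rho(e_A) with (e_A)^2 = +1 or -1, so the coefficient of e_A in the preimage is (e_A)^2 * tr(M rho(e_A))/4.
Nonzero projections over blades of grade <= 2: e1: (e1)^2 = +1, tr(M rho(e1)) = -24, coefficient -6; e2: (e2)^2 = -1, tr(M rho(e2)) = 12, coefficient -3. Every other blade of grade <= 2 projects to 0.
Answer: -6*e1 - 3*e2


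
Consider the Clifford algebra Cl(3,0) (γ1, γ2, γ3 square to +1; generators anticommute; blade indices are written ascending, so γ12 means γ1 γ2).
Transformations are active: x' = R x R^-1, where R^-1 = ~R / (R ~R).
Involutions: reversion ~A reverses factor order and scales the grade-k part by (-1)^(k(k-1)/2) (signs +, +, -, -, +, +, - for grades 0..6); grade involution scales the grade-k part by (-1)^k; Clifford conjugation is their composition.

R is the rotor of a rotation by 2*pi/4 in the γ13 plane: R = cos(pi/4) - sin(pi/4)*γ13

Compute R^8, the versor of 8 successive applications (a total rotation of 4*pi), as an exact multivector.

Half-angle bookkeeping: 8 applications in γ13 add up to rotor phase 8*pi/4 = 2*pi, so R^8 = cos(2*pi) - sin(2*pi)*γ13.
cos(2*pi) = 1 and sin(2*pi) = 0, so R^8 = 1. The total rotation 4*pi is 2 full turns, so every vector returns to itself, yet the rotor is +1, back on the identity sheet (an even number of 2*pi turns).
Answer: 1


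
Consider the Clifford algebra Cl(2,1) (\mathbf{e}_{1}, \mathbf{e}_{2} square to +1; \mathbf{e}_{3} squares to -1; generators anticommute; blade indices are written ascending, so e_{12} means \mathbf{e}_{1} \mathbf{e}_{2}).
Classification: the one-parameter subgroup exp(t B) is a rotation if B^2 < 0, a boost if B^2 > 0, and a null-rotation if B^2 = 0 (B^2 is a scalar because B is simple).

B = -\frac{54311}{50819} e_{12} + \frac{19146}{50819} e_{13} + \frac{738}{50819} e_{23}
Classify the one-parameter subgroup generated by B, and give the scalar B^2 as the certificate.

B^2 term by term: the squares give (-\frac{54311}{50819})^2*(e_{12})^2 + (\frac{19146}{50819})^2*(e_{13})^2 + (\frac{738}{50819})^2*(e_{23})^2 = \frac{2949684721}{2582570761}*(-1) + \frac{366569316}{2582570761}*(+1) + \frac{544644}{2582570761}*(+1) = -1 (each basis 2-blade squares to minus the product of its generators' squares); cross terms between blades sharing an index anticommute and cancel. So B^2 = -1.
Answer: rotation, certificate B^2 = -1. Key observation: B^2 = -1 is a conjugation invariant, so its sign decides the class regardless of the surface form of B.


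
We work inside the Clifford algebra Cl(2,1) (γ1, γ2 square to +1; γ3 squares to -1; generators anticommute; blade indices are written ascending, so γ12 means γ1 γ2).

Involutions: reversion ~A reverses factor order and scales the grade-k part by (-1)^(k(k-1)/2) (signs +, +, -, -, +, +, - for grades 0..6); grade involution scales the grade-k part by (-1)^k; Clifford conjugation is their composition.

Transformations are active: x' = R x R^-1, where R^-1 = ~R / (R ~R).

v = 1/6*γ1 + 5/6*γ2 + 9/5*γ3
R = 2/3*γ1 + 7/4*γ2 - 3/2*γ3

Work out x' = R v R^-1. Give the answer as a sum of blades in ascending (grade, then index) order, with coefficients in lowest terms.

~R = 2/3*γ1 + 7/4*γ2 - 3/2*γ3, and R ~R = 181/144, so R^-1 = ~R / (181/144).
R v = 1537/360 + 19/72*γ12 + 29/20*γ13 + 22/5*γ23
Answer: 23687/5430*γ1 + 60029/5430*γ2 - 10851/905*γ3


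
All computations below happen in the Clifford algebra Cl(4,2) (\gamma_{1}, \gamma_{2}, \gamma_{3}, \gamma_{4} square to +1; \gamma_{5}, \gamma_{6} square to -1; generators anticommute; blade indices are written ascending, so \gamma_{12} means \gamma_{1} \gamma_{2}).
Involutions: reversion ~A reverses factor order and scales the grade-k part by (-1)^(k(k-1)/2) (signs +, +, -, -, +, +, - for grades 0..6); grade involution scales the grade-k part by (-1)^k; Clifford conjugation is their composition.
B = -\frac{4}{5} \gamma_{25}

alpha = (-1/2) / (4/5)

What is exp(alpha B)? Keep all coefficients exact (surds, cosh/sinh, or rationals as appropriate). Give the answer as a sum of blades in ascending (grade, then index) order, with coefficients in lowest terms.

B^2 = (-\frac{4}{5})^2*(\gamma_{25})^2 = \frac{16}{25}*(+1) = \frac{16}{25} (a basis 2-blade squares to minus the product of its generators' squares).
B^2 = \frac{16}{25} — since the square is positive, the closed form is hyperbolic: l = \frac{4}{5}, alpha*l = - \frac{1}{2}, so exp(alpha B) = cosh(- \frac{1}{2}) + (sinh(- \frac{1}{2})/(\frac{4}{5}))*B = \cosh{\left(\frac{1}{2} \right)} + (- \frac{5 \sinh{\left(\frac{1}{2} \right)}}{4})*B.
Answer: \cosh{\left(\frac{1}{2} \right)} + \sinh{\left(\frac{1}{2} \right)} \gamma_{25}


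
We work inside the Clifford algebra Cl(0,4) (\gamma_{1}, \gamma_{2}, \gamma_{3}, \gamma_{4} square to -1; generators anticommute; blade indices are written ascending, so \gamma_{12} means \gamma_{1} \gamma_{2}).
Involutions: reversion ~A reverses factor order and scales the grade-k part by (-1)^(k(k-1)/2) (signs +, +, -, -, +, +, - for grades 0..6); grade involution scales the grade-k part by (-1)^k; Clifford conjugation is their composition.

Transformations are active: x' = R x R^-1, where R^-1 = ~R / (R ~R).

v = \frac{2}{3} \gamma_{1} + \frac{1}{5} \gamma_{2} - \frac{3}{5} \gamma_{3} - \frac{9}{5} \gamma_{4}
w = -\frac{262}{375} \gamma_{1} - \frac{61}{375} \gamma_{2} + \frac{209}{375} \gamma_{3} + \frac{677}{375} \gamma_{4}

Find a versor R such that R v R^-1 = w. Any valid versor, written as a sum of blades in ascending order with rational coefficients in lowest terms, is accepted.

The midline construction: v and w both square to -\frac{919}{225}, so reflecting in their sum -\frac{4}{125} \gamma_{1} + \frac{14}{375} \gamma_{2} - \frac{16}{375} \gamma_{3} + \frac{2}{375} \gamma_{4} exchanges them.
Answer: -\frac{4}{125} \gamma_{1} + \frac{14}{375} \gamma_{2} - \frac{16}{375} \gamma_{3} + \frac{2}{375} \gamma_{4}


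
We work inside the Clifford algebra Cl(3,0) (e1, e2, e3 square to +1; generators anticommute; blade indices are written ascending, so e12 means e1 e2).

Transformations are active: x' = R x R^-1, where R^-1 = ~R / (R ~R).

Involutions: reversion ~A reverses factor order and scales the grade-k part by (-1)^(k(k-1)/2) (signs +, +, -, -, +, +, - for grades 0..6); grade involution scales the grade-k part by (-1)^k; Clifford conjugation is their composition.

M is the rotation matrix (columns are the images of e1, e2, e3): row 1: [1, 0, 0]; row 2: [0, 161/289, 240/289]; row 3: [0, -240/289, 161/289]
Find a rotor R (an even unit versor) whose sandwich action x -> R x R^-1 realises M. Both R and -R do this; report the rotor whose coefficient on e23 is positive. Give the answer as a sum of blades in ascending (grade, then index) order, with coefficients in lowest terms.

Method: write R = a + b12*e12 + b13*e13 + b23*e23 with a^2 + b12^2 + b13^2 + b23^2 = 1 (so R^-1 = ~R). Expanding the columns R e_j ~R gives tr M = 4a^2 - 1 and, from the antisymmetric part, M21 - M12 = -4a*b12, M13 - M31 = 4a*b13, M32 - M23 = -4a*b23.
Here tr M = 611/289, so a^2 = (1 + tr M)/4 = 225/289 and a = ±15/17. Taking a = 15/17: M21 - M12 = 0, M13 - M31 = 0, M32 - M23 = -480/289, giving b12 = 0, b13 = 0, b23 = 8/17, i.e. R = 15/17 + 8/17*e23.
Its e23 coefficient is already positive.
Answer: 15/17 + 8/17*e23. Uniqueness: Spin(3) -> SO(3) maps R and -R to the same rotation of trace 611/289; fixing the sign of the e23 coefficient removes the ambiguity.


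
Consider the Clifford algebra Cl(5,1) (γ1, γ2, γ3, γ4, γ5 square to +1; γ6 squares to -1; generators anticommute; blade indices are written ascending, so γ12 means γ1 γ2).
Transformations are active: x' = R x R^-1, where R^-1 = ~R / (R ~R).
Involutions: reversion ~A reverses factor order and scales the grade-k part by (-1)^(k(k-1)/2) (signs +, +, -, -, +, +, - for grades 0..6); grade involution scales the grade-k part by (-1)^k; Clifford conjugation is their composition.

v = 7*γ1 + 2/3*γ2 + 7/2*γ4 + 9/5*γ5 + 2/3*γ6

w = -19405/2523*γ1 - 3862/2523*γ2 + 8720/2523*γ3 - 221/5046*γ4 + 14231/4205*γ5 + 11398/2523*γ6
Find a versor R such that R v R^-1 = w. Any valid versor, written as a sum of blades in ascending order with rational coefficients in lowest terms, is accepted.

Since q(v) = q(w) = 6449/100, the sum R = v + w = -1744/2523*γ1 - 2180/2523*γ2 + 8720/2523*γ3 + 8720/2523*γ4 + 4360/841*γ5 + 4360/841*γ6 does the job whenever invertible.
Answer: -1744/2523*γ1 - 2180/2523*γ2 + 8720/2523*γ3 + 8720/2523*γ4 + 4360/841*γ5 + 4360/841*γ6


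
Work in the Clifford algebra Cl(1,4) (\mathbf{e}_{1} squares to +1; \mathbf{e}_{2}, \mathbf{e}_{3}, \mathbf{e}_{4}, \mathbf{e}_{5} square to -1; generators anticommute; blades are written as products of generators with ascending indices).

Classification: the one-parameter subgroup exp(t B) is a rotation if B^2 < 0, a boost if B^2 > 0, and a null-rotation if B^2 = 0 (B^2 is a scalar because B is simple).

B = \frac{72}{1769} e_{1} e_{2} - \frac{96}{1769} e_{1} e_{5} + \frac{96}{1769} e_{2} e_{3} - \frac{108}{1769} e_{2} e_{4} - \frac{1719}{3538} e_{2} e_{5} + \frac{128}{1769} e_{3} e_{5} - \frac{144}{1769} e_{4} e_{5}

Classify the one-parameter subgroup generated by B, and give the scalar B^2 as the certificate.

B^2 term by term: the squares give (\frac{72}{1769})^2*(e_{1} e_{2})^2 + (-\frac{96}{1769})^2*(e_{1} e_{5})^2 + (\frac{96}{1769})^2*(e_{2} e_{3})^2 + (-\frac{108}{1769})^2*(e_{2} e_{4})^2 + (-\frac{1719}{3538})^2*(e_{2} e_{5})^2 + (\frac{128}{1769})^2*(e_{3} e_{5})^2 + (-\frac{144}{1769})^2*(e_{4} e_{5})^2 = \frac{5184}{3129361}*(+1) + \frac{9216}{3129361}*(+1) + \frac{9216}{3129361}*(-1) + \frac{11664}{3129361}*(-1) + \frac{2954961}{12517444}*(-1) + \frac{16384}{3129361}*(-1) + \frac{20736}{3129361}*(-1) = -\frac{1}{4} (each basis 2-blade squares to minus the product of its generators' squares); cross terms between blades sharing an index anticommute and cancel; the commuting (index-disjoint) pairs give grade-4 terms 2*c*c'*(blade product), which cancel blade by blade — e_{1} e_{2} e_{3} e_{5}: \frac{18432}{3129361} - \frac{18432}{3129361} = 0; e_{1} e_{2} e_{4} e_{5}: -\frac{20736}{3129361} + \frac{20736}{3129361} = 0; e_{2} e_{3} e_{4} e_{5}: -\frac{27648}{3129361} + \frac{27648}{3129361} = 0 — confirming B is simple. So B^2 = -\frac{1}{4}.
Answer: rotation, certificate B^2 = -\frac{1}{4}. No conjugation can change B^2 = -\frac{1}{4}; the sign gives the class.


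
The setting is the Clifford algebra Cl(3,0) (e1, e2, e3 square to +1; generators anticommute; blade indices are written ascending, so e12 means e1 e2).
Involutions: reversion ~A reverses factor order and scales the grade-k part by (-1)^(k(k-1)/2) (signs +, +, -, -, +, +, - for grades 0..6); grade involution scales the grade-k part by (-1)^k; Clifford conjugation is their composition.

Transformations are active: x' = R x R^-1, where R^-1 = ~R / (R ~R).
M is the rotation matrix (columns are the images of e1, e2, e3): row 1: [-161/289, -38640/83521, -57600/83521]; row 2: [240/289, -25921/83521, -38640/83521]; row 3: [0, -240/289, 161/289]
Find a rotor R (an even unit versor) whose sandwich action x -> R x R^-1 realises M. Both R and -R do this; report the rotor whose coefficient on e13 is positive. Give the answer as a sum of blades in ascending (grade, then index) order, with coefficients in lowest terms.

Method: write R = a + b12*e12 + b13*e13 + b23*e23 with a^2 + b12^2 + b13^2 + b23^2 = 1 (so R^-1 = ~R). Expanding the columns R e_j ~R gives tr M = 4a^2 - 1 and, from the antisymmetric part, M21 - M12 = -4a*b12, M13 - M31 = 4a*b13, M32 - M23 = -4a*b23.
Here tr M = -25921/83521, so a^2 = (1 + tr M)/4 = 14400/83521 and a = ±120/289. Taking a = 120/289: M21 - M12 = 108000/83521, M13 - M31 = -57600/83521, M32 - M23 = -30720/83521, giving b12 = -225/289, b13 = -120/289, b23 = 64/289, i.e. R = 120/289 - 225/289*e12 - 120/289*e13 + 64/289*e23.
Its e13 coefficient is negative, so report the other preimage -R.
Answer: -120/289 + 225/289*e12 + 120/289*e13 - 64/289*e23. Key observation: the double cover Spin(3) -> SO(3) sends R and -R to the same matrix (trace -25921/83521 here), so the stated sign of the e13 coefficient is what selects one sheet.


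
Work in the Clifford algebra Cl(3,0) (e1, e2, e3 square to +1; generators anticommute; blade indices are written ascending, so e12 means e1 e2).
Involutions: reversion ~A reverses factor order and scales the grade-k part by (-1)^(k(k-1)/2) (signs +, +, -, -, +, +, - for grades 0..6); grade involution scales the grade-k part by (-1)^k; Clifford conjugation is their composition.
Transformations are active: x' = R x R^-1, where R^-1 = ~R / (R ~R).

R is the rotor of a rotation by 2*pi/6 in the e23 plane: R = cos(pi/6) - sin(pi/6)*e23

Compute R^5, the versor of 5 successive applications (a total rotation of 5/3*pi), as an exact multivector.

Rotor phase runs at HALF the rotation angle; powers of one rotor simply add phase, so after 5 steps in e23 the phase is 5*pi/6 = 5*pi/6 and R^5 = cos(5*pi/6) - sin(5*pi/6)*e23.
cos(5*pi/6) = -sqrt(3)/2 and sin(5*pi/6) = 1/2, so R^5 = -sqrt(3)/2 - 1/2*e23. The net rotation is 5/3*pi; the rotor keeps the half-angle phase exactly.
Answer: -sqrt(3)/2 - 1/2*e23


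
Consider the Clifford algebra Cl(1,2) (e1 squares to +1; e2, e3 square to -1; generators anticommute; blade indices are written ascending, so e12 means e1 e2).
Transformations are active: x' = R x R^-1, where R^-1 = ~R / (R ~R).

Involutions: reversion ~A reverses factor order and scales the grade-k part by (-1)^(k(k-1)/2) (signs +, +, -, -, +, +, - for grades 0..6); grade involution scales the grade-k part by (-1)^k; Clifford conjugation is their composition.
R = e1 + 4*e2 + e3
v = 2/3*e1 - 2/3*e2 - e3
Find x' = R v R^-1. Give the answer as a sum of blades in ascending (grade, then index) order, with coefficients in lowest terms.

~R = e1 + 4*e2 + e3, and R ~R = -16, so R^-1 = ~R / (-16).
R v = 13/3 - 10/3*e12 - 5/3*e13 - 10/3*e23
Answer: -29/24*e1 - 3/2*e2 + 11/24*e3


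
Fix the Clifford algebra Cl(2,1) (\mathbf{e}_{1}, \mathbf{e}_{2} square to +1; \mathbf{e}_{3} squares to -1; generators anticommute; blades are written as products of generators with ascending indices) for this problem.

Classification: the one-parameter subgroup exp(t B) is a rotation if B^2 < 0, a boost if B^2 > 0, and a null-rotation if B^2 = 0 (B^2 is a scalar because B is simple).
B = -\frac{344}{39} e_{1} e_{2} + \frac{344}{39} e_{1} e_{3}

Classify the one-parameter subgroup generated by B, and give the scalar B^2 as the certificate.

B^2 term by term: the squares give (-\frac{344}{39})^2*(e_{1} e_{2})^2 + (\frac{344}{39})^2*(e_{1} e_{3})^2 = \frac{118336}{1521}*(-1) + \frac{118336}{1521}*(+1) = 0 (each basis 2-blade squares to minus the product of its generators' squares); cross terms between blades sharing an index anticommute and cancel. So B^2 = 0.
Answer: null-rotation, certificate B^2 = 0. Check the certificate: B^2 = 0, and that sign is decisive whatever form B takes.


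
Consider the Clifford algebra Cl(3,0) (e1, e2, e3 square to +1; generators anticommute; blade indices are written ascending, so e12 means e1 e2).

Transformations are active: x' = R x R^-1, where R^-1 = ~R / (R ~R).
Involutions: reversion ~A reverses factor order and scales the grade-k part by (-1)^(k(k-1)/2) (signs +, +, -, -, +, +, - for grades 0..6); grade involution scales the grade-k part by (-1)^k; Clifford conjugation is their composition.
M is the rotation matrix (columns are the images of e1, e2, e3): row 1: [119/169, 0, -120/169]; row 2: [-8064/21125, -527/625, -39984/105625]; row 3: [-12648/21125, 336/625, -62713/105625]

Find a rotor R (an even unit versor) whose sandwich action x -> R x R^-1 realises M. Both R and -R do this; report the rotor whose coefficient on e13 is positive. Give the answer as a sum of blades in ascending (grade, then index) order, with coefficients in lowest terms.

Method: write R = a + b12*e12 + b13*e13 + b23*e23 with a^2 + b12^2 + b13^2 + b23^2 = 1 (so R^-1 = ~R). Expanding the columns R e_j ~R gives tr M = 4a^2 - 1 and, from the antisymmetric part, M21 - M12 = -4a*b12, M13 - M31 = 4a*b13, M32 - M23 = -4a*b23.
Here tr M = -77401/105625, so a^2 = (1 + tr M)/4 = 7056/105625 and a = ±84/325. Taking a = 84/325: M21 - M12 = -8064/21125, M13 - M31 = -2352/21125, M32 - M23 = 96768/105625, giving b12 = 24/65, b13 = -7/65, b23 = -288/325, i.e. R = 84/325 + 24/65*e12 - 7/65*e13 - 288/325*e23.
Its e13 coefficient is negative, so report the other preimage -R.
Answer: -84/325 - 24/65*e12 + 7/65*e13 + 288/325*e23. Uniqueness: Spin(3) -> SO(3) maps R and -R to the same rotation of trace -77401/105625; fixing the sign of the e13 coefficient removes the ambiguity.


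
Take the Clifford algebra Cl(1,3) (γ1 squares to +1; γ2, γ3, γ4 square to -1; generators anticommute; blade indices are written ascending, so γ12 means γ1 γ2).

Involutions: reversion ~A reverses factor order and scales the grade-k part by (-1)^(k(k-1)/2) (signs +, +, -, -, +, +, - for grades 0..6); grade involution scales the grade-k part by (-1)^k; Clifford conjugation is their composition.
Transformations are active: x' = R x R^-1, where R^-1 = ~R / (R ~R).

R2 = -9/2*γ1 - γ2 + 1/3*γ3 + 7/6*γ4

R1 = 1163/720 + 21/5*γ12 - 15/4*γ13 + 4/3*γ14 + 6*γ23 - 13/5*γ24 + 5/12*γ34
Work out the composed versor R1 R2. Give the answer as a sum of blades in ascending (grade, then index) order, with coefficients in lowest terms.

Distribute over the terms of R2 (each basis-blade product reordered to ascending indices, repeated generators contracted through their squares):
R1 (-9/2*γ1) = -1163/160*γ1 + 189/10*γ2 - 135/8*γ3 + 6*γ4 - 27*γ123 + 117/10*γ124 - 15/8*γ134
R1 (-γ2) = 21/5*γ1 - 1163/720*γ2 - 6*γ3 + 13/5*γ4 - 15/4*γ123 + 4/3*γ124 - 5/12*γ234
R1 (1/3*γ3) = 5/4*γ1 - 2*γ2 + 1163/2160*γ3 + 5/36*γ4 + 7/5*γ123 - 4/9*γ134 + 13/15*γ234
R1 (7/6*γ4) = -14/9*γ1 + 91/30*γ2 - 35/72*γ3 + 8141/4320*γ4 + 49/10*γ124 - 35/8*γ134 + 7*γ234
Summing the partial products and collecting blades:
Answer: -4859/1440*γ1 + 13189/720*γ2 - 49297/2160*γ3 + 45893/4320*γ4 - 587/20*γ123 + 269/15*γ124 - 241/36*γ134 + 149/20*γ234


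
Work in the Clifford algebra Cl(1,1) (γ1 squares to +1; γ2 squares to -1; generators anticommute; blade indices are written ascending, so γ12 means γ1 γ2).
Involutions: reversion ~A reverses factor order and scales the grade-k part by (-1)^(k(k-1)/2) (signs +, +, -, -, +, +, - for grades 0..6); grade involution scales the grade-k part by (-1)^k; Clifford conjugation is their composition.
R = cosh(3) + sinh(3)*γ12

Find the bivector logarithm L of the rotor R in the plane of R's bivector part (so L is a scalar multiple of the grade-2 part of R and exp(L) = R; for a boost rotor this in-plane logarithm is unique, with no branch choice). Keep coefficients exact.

The scalar part of R is cosh(3), which determines |rapidity| via cosh; the sign lives in the bivector part, and pairing them (bivector part over sinh of the rapidity = the plane) gives the unique in-plane L = rapidity * plane.
Concretely: cosh(rapidity) = cosh(3) gives rapidity = ±3, and since rapidity/sinh(rapidity) is even the sign is immaterial: L = (rapidity/sinh(rapidity)) * <R>_2 = (3/sinh(3)) * <R>_2.
Answer: 3*γ12


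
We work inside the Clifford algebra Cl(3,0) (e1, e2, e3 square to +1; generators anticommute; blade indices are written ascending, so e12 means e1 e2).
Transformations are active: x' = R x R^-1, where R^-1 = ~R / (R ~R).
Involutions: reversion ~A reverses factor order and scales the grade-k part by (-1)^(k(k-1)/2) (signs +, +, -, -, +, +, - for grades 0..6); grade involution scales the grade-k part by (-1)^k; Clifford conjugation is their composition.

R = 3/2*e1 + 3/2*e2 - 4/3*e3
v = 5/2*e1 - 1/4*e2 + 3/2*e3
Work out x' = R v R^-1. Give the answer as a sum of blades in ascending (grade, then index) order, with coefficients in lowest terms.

~R = 3/2*e1 + 3/2*e2 - 4/3*e3, and R ~R = 113/18, so R^-1 = ~R / (113/18).
R v = 11/8 - 33/8*e12 + 67/12*e13 + 23/12*e23
Answer: -833/452*e1 + 205/226*e2 - 471/226*e3


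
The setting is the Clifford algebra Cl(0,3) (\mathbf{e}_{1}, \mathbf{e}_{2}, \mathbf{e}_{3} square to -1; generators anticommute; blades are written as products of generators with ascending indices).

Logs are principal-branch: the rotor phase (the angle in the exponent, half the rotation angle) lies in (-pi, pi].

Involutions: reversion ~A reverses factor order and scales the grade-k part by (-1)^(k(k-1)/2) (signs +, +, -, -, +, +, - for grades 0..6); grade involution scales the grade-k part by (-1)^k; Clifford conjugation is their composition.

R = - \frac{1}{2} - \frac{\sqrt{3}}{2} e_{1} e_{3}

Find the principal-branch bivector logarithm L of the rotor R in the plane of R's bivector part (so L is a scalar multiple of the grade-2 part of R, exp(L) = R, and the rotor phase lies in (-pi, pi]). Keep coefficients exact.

The scalar part of R is - \frac{1}{2}, so the principal-branch rotor phase is pinned; divide the bivector part by its sine to get the unit plane — L is the phase times that plane.
Concretely: cos(phase) = - \frac{1}{2} gives phase = ±\frac{2 \pi}{3}, and since phase/sin(phase) is even the sign is immaterial: L = (phase/sin(phase)) * <R>_2 = (\frac{4 \sqrt{3} \pi}{9}) * <R>_2.
Answer: - \frac{2 \pi}{3} e_{1} e_{3}


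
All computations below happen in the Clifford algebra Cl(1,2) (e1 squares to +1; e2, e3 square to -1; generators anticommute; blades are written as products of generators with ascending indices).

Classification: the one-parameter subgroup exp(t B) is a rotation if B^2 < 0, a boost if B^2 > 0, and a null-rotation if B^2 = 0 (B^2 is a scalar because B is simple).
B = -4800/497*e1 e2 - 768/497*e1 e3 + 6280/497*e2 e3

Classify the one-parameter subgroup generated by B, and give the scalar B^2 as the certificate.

B^2 term by term: the squares give (-4800/497)^2*(e1 e2)^2 + (-768/497)^2*(e1 e3)^2 + (6280/497)^2*(e2 e3)^2 = 23040000/247009*(+1) + 589824/247009*(+1) + 39438400/247009*(-1) = -64 (each basis 2-blade squares to minus the product of its generators' squares); cross terms between blades sharing an index anticommute and cancel. So B^2 = -64.
Answer: rotation, certificate B^2 = -64. The class reads off the invariant scalar -64 directly.


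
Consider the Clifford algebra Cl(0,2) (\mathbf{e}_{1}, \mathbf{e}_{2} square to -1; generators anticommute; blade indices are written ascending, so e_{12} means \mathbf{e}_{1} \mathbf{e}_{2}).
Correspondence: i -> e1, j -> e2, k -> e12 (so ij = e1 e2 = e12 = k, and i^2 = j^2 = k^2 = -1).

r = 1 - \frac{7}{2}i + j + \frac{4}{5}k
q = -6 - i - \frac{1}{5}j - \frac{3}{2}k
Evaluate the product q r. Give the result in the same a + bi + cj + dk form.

In blades: q = -6 - e_{1} - \frac{1}{5} e_{2} - \frac{3}{2} e_{12}, r = 1 - \frac{7}{2} e_{1} + e_{2} + \frac{4}{5} e_{12}.
Distribute q over r term by term (generator squares from the signature, products reordered to ascending indices): (-6)*r = -6 + 21 e_{1} - 6 e_{2} - \frac{24}{5} e_{12}; (-e_{1})*r = -\frac{7}{2} - e_{1} + \frac{4}{5} e_{2} - e_{12}; (-\frac{1}{5} e_{2})*r = \frac{1}{5} - \frac{4}{25} e_{1} - \frac{1}{5} e_{2} - \frac{7}{10} e_{12}; (-\frac{3}{2} e_{12})*r = \frac{6}{5} + \frac{3}{2} e_{1} + \frac{21}{4} e_{2} - \frac{3}{2} e_{12}.
Sum: -\frac{81}{10} + \frac{1067}{50} e_{1} - \frac{3}{20} e_{2} - 8 e_{12}; translating back through the correspondence:
Answer: -\frac{81}{10} + \frac{1067}{50}i - \frac{3}{20}j - 8k


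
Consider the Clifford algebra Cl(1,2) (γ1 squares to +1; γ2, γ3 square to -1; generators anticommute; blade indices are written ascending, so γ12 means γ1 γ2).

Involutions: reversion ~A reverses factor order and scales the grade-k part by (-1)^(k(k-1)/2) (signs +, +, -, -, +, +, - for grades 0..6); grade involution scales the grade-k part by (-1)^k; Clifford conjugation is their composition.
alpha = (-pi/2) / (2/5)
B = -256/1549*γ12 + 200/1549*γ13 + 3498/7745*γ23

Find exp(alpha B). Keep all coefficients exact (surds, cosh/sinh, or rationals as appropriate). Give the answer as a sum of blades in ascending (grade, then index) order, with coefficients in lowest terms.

B^2 term by term: the squares give (-256/1549)^2*(γ12)^2 + (200/1549)^2*(γ13)^2 + (3498/7745)^2*(γ23)^2 = 65536/2399401*(+1) + 40000/2399401*(+1) + 12236004/59985025*(-1) = -4/25 (each basis 2-blade squares to minus the product of its generators' squares); cross terms between blades sharing an index anticommute and cancel. So B^2 = -4/25.
B^2 = -4/25 — the negative square puts this in the circular regime; l = 2/5, alpha*l = -pi/2, so exp(alpha B) = cos(-pi/2) + (sin(-pi/2)/(2/5))*B = 0 + (-5/2)*B.
Answer: 640/1549*γ12 - 500/1549*γ13 - 1749/1549*γ23


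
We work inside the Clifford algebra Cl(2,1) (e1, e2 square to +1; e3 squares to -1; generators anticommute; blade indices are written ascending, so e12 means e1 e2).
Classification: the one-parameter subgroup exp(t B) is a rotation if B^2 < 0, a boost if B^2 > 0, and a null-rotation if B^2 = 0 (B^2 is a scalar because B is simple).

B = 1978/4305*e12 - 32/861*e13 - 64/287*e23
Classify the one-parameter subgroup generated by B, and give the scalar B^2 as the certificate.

B^2 term by term: the squares give (1978/4305)^2*(e12)^2 + (-32/861)^2*(e13)^2 + (-64/287)^2*(e23)^2 = 3912484/18533025*(-1) + 1024/741321*(+1) + 4096/82369*(+1) = -4/25 (each basis 2-blade squares to minus the product of its generators' squares); cross terms between blades sharing an index anticommute and cancel. So B^2 = -4/25.
Answer: rotation, certificate B^2 = -4/25. Check the certificate: B^2 = -4/25, and that sign is decisive whatever form B takes.


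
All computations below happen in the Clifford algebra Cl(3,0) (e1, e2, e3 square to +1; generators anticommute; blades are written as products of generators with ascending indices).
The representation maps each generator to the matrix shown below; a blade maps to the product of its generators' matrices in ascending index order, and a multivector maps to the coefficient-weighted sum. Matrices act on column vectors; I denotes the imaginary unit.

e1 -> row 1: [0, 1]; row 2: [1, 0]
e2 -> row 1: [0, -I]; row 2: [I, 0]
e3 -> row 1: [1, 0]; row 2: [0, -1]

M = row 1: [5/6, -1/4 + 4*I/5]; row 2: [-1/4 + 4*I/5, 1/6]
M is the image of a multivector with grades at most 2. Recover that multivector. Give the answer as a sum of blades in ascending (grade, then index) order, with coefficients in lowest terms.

Method: 1, rho(e1), rho(e2), rho(e3) form a trace-orthogonal basis of the 2x2 complex matrices (tr(X Y) = 2 if X = Y, else 0), so M = m0*1 + m1*rho(e1) + m2*rho(e2) + m3*rho(e3) with m0 = tr(M)/2 = 1/2, m1 = tr(M rho(e1))/2 = -1/4 + 4*I/5, m2 = tr(M rho(e2))/2 = 0, m3 = tr(M rho(e3))/2 = 1/3.
Multiplying table entries, the bivector images are rho(e1 e2) = I*rho(e3), rho(e1 e3) = -I*rho(e2), rho(e2 e3) = I*rho(e1); with real blade coefficients the real parts of m0..m3 are the coefficients of 1, e1, e2, e3 and the imaginary parts give the bivectors (e2 e3: Im m1, e1 e3: -Im m2, e1 e2: Im m3).
Answer: 1/2 - 1/4*e1 + 1/3*e3 + 4/5*e2 e3


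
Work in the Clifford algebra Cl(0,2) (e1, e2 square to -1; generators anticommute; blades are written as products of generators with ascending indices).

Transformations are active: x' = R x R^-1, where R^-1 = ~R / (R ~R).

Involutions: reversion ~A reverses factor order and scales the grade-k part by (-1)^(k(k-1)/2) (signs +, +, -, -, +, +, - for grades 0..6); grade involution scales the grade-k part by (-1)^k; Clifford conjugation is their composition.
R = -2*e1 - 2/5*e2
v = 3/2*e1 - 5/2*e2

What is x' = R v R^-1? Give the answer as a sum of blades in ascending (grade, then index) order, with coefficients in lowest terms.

~R = -2*e1 - 2/5*e2, and R ~R = -104/25, so R^-1 = ~R / (-104/25).
R v = 2 + 28/5*e1 e2
Answer: 11/26*e1 + 75/26*e2


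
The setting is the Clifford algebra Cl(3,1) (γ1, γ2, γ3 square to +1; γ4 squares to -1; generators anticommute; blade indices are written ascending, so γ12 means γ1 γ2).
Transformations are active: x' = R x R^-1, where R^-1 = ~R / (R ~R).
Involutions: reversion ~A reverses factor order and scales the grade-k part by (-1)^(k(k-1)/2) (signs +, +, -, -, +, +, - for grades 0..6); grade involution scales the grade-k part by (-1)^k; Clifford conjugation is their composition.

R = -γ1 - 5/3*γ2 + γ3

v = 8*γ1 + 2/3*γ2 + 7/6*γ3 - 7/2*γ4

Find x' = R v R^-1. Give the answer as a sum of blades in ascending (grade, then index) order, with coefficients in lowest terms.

~R = -γ1 - 5/3*γ2 + γ3, and R ~R = 43/9, so R^-1 = ~R / (43/9).
R v = -143/18 + 38/3*γ12 - 55/6*γ13 + 7/2*γ14 - 47/18*γ23 + 35/6*γ24 - 7/2*γ34
Answer: -201/43*γ1 + 629/129*γ2 - 1159/258*γ3 + 7/2*γ4


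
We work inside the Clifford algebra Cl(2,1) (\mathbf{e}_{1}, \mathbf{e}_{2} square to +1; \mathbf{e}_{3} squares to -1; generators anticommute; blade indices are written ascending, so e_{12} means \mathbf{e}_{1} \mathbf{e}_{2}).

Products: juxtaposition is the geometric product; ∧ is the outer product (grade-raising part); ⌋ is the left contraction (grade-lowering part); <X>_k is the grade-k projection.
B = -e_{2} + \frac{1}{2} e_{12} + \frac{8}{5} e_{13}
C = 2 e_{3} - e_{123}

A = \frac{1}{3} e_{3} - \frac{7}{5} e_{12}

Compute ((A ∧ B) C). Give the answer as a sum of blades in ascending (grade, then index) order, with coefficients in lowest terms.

step 1: \frac{1}{3} e_{23} + \frac{1}{6} e_{123}
step 2: -\frac{1}{6} - \frac{1}{3} e_{1} - \frac{2}{3} e_{2} - \frac{1}{3} e_{12}
Answer: -\frac{1}{6} - \frac{1}{3} e_{1} - \frac{2}{3} e_{2} - \frac{1}{3} e_{12}


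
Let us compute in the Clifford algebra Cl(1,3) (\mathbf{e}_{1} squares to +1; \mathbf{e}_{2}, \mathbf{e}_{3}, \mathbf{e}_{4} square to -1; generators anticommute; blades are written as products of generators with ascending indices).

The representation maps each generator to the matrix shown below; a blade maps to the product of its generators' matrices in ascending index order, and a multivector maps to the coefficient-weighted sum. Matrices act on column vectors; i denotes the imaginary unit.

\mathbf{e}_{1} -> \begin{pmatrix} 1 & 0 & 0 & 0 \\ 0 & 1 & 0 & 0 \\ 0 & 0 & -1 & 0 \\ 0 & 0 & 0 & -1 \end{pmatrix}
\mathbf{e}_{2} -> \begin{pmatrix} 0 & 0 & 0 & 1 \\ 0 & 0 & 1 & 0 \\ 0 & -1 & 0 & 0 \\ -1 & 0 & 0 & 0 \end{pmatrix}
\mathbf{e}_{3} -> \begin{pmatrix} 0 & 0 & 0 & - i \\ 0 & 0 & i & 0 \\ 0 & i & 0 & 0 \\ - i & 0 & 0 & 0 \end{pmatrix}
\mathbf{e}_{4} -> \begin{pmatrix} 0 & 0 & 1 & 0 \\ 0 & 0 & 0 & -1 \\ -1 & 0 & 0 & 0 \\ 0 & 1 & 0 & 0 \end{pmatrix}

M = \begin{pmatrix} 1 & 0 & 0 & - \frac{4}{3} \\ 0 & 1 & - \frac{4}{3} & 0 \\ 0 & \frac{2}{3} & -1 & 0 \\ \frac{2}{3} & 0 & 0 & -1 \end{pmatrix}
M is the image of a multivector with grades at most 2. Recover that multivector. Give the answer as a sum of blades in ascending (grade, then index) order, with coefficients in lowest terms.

Method: the blade images are trace-orthogonal — tr(rho(e_A) rho(e_B)^-1) = 4 if A = B and 0 otherwise — and rho(e_A)^-1 = (e_A)^2 * rho(e_A) with (e_A)^2 = +1 or -1, so the coefficient of e_A in the preimage is (e_A)^2 * tr(M rho(e_A))/4.
Nonzero projections over blades of grade <= 2: e_{1}: (e_{1})^2 = +1, tr(M rho(e_{1})) = 4, coefficient 1; e_{2}: (e_{2})^2 = -1, tr(M rho(e_{2})) = 4, coefficient -1; e_{1} e_{2}: (e_{1} e_{2})^2 = +1, tr(M rho(e_{1} e_{2})) = - \frac{4}{3}, coefficient -\frac{1}{3}. Every other blade of grade <= 2 projects to 0.
Answer: e_{1} - e_{2} - \frac{1}{3} e_{1} e_{2}


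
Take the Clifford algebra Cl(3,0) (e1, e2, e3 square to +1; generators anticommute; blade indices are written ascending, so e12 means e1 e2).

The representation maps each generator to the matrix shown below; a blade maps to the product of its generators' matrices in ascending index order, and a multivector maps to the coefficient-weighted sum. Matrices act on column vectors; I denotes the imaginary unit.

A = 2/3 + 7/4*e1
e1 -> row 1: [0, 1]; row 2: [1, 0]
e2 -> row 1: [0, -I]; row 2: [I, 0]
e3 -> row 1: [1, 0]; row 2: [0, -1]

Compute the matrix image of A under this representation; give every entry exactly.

M = (2/3)*1 + (7/4)*rho(e1), summed entrywise (1 is the identity matrix):
Answer: row 1: [2/3, 7/4]; row 2: [7/4, 2/3]


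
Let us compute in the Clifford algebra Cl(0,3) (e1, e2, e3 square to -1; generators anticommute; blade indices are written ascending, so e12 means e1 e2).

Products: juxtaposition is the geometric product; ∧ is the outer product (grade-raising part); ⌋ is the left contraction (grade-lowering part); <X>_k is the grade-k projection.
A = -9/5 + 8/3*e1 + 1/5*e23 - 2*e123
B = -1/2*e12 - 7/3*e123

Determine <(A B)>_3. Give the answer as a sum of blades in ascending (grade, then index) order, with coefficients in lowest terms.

step 1: 14/3 + 7/15*e1 + 4/3*e2 - e3 + 9/10*e12 - 1/10*e13 + 56/9*e23 + 21/5*e123
step 2: 21/5*e123
Answer: 21/5*e123


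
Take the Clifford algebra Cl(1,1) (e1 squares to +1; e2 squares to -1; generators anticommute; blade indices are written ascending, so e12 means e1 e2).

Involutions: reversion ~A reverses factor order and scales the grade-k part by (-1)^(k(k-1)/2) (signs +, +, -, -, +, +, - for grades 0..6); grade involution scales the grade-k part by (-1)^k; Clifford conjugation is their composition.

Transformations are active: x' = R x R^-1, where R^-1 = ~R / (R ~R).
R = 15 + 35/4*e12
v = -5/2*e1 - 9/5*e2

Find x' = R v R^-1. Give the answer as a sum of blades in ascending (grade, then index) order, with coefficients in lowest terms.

~R = 15 - 35/4*e12, and R ~R = 2375/16, so R^-1 = ~R / (2375/16).
R v = -87/4*e1 - 41/8*e2
Answer: -1801/950*e1 + 363/475*e2


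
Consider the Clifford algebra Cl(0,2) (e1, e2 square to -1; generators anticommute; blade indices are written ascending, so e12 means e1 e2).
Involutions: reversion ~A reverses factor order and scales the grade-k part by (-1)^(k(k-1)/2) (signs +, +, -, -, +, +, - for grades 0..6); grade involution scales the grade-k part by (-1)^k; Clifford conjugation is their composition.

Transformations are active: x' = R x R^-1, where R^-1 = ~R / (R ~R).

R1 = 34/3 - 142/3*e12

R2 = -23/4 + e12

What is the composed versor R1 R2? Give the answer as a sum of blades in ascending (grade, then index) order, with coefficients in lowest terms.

Distribute over the terms of R1 (each basis-blade product reordered to ascending indices, repeated generators contracted through their squares):
(34/3) R2 = -391/6 + 34/3*e12
(-142/3*e12) R2 = 142/3 + 1633/6*e12
Summing the partial products and collecting blades:
Answer: -107/6 + 567/2*e12


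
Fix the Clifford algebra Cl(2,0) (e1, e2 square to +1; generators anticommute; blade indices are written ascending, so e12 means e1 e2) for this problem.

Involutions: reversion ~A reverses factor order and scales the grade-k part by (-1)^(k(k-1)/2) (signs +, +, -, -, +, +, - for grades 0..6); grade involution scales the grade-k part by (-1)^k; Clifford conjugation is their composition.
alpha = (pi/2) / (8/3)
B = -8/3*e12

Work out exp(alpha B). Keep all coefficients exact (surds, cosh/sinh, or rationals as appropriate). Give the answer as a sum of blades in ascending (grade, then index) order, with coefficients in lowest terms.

B^2 = (-8/3)^2*(e12)^2 = 64/9*(-1) = -64/9 (a basis 2-blade squares to minus the product of its generators' squares).
B^2 = -64/9 — B^2 < 0, so the exponential closes trigonometrically: l = 8/3, alpha*l = pi/2, so exp(alpha B) = cos(pi/2) + (sin(pi/2)/(8/3))*B = 0 + (3/8)*B.
Answer: -e12
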